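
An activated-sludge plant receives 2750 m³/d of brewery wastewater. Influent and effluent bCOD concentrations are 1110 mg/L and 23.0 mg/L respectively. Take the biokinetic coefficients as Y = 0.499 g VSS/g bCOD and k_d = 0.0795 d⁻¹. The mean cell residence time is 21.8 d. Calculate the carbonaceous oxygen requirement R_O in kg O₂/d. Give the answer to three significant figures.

Observed yield with endogenous decay: Y_obs = Y / (1 + k_d·θ_c) = 0.499 / (1 + 0.0795 × 21.8) = 0.499 / 2.733 = 0.1826 g VSS/g bCOD.
Substrate removed = Q·(S₀ − S) = 2750 m³/d × (1110 − 23.0) g/m³ = 2.99×10^6 g/d = 2989 kg/d.
P_X = Y_obs·Q·(S₀ − S) = 0.1826 × 2989 = 545.8 kg VSS/d.
R_O = Q·(S₀ − S) − 1.42·P_X = 2989 − 1.42 × 545.8 = 2214 kg O₂/d.

R_O ≈ 2210 kg O₂/d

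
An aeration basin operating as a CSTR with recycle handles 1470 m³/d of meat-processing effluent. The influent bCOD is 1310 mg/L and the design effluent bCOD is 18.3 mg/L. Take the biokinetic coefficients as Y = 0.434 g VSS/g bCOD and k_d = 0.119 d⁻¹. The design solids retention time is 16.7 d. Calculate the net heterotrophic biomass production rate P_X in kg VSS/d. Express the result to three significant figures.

Correct the yield for decay: Y_obs = Y/(1 + k_d θ_c) = 0.434 / (1 + 0.119 × 16.7) = 0.434 / 2.987 = 0.1453.
Substrate removed = Q·(S₀ − S) = 1470 m³/d × (1310 − 18.3) g/m³ = 1.9×10^6 g/d = 1899 kg/d.
P_X = Y_obs · Q(S₀ − S) = 0.1453 × 1899 = 275.9 kg VSS/d.

P_X ≈ 276 kg VSS/d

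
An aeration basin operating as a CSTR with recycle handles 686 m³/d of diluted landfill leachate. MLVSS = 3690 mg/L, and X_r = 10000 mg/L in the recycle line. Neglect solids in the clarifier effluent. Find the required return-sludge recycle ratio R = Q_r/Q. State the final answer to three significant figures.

R = Q_r/Q = X/(X_r − X) = 3690 / (10000 − 3690) = 0.5848.

R ≈ 0.585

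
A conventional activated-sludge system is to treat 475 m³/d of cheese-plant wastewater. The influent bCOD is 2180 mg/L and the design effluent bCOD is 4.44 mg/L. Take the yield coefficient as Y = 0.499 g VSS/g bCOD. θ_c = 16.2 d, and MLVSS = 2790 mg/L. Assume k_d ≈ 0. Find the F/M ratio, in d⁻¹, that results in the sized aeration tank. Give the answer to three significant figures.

F/M ≈ 0.124 d⁻¹

V·X = Y·Q·ΔS·θ_c gives V = 0.499 × 475 × (2180 − 4.44) × 16.2 / 2790 = 2994 m³.
F/M = applied load / biomass = Q·S₀/(V·X) = 475 × 2180 / (2994 × 2790) = 0.1240 d⁻¹.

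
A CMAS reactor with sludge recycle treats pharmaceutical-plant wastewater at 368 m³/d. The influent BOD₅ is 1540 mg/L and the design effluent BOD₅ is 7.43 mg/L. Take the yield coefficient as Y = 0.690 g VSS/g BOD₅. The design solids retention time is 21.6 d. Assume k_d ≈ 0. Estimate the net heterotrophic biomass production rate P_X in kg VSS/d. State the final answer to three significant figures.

P_X ≈ 389 kg VSS/d

With endogenous decay neglected, the observed yield equals the true yield: Y_obs = Y = 0.690 g VSS/g BOD₅.
Substrate removed = Q·(S₀ − S) = 368 m³/d × (1540 − 7.43) g/m³ = 5.64×10^5 g/d = 564.0 kg/d.
Biomass produced: P_X = Y_obs·Q·ΔS = 0.6900 × 564.0 ≈ 389.2 kg VSS/d.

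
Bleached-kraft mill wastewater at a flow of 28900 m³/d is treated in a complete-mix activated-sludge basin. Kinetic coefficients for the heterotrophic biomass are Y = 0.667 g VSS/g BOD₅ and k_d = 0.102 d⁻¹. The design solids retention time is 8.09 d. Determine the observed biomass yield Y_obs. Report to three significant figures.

Observed yield with endogenous decay: Y_obs = Y / (1 + k_d·θ_c) = 0.667 / (1 + 0.102 × 8.09) = 0.667 / 1.825 = 0.3654 g VSS/g BOD₅.

Y_obs ≈ 0.365 g VSS/g BOD₅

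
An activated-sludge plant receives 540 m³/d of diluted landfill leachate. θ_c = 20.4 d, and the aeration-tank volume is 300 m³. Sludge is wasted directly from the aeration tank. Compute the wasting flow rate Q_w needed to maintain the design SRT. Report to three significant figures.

Q_w ≈ 14.7 m³/d

Wasting from the aeration tank: Q_w = V / θ_c = 300.0 / 20.4 = 14.71 m³/d.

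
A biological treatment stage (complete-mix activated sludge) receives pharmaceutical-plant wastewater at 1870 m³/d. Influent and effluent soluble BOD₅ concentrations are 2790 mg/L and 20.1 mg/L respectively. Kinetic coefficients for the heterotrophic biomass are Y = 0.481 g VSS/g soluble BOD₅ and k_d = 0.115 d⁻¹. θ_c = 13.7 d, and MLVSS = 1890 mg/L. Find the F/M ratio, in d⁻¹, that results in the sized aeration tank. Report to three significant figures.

F/M ≈ 0.394 d⁻¹

From the SRT design equation V = Y Q (S₀−S) θ_c / [X (1 + k_d θ_c)] = 0.481 × 1870 × (2790 − 20.1) × 13.7 / [1890 × (1 + 0.115 × 13.7)] = 3.41×10^7 / 4868 = 7012 m³.
F/M = applied load / biomass = Q·S₀/(V·X) = 1870 × 2790 / (7012 × 1890) = 0.3937 d⁻¹.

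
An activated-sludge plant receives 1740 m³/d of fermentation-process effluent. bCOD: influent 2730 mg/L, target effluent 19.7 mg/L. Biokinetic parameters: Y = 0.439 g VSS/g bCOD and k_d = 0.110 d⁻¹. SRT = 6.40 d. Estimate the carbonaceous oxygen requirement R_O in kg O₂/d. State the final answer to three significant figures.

R_O ≈ 2990 kg O₂/d

Correct the yield for decay: Y_obs = Y/(1 + k_d θ_c) = 0.439 / (1 + 0.110 × 6.40) = 0.439 / 1.704 = 0.2576.
Mass of bCOD removed per day: Q(S₀ − S) = 1740 × 2710 g/m³ = 4716 kg/d.
Net sludge production P_X = 0.2576 × 4716 = 1215 kg VSS/d.
Carbonaceous O₂ demand = substrate oxidised − cell-mass equivalent = 4716 − 1.42 × 1215 = 2991 kg O₂/d.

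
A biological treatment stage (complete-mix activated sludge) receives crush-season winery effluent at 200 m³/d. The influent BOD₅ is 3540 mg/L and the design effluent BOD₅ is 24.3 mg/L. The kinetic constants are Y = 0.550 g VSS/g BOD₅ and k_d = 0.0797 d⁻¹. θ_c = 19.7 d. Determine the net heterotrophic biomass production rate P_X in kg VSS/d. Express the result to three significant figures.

P_X ≈ 150 kg VSS/d

Y_obs = Y / (1 + k_d θ_c) = 0.550 / (1 + 0.0797 × 19.7) = 0.550 / 2.570 = 0.2140.
ΔS = 3540 − 24.3 = 3516 mg/L, so the substrate removal rate is 200 × 3516/1000 = 703.1 kg BOD₅/d.
Net biomass production P_X = Y_obs × Q·(S₀ − S) = 0.2140 × 703.1 = 150.5 kg VSS/d.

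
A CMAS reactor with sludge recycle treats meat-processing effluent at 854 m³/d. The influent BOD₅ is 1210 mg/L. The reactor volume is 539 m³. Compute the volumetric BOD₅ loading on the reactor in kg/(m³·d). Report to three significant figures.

L_v ≈ 1.92 kg BOD₅/(m³·d)

Applied BOD₅ load per unit volume = Q·S₀/V = (854 × 1210/1000)/539.0 = 1.917 kg BOD₅·m⁻³·d⁻¹.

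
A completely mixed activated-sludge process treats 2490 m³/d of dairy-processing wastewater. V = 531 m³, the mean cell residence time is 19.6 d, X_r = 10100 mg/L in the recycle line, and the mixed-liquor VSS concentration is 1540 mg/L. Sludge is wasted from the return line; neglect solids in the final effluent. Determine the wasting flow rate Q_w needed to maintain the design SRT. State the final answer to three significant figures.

Q_w ≈ 4.13 m³/d

Wasting from the return line (neglecting effluent solids): Q_w = V·X / (θ_c·X_r) = 531.0 × 1540 / (19.6 × 10100) = 4.131 m³/d.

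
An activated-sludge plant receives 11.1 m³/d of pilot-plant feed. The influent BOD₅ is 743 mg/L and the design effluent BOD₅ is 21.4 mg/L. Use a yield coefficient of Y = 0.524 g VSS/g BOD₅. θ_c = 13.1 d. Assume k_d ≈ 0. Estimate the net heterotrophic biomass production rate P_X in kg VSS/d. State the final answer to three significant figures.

P_X ≈ 4.20 kg VSS/d

Since k_d ≈ 0, Y_obs = Y = 0.524 g VSS/g BOD₅.
Mass of BOD₅ removed per day: Q(S₀ − S) = 11.1 × 721.6 g/m³ = 8.010 kg/d.
P_X = Y_obs · Q(S₀ − S) = 0.5240 × 8.010 = 4.197 kg VSS/d.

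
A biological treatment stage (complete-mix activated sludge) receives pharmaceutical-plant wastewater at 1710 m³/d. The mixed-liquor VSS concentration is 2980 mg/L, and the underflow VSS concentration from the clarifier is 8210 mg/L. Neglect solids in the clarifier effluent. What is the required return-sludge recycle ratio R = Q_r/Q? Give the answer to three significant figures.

R ≈ 0.570

Mass balance around the secondary clarifier (neglecting effluent solids): R = X / (X_r − X) = 2980 / (8210 − 2980) = 0.5698.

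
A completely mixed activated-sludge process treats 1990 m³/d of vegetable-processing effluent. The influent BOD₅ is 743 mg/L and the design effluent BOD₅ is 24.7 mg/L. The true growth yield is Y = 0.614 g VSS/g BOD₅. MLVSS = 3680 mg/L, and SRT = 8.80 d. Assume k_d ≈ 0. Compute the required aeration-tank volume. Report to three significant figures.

V·X = Y·Q·ΔS·θ_c gives V = 0.614 × 1990 × (743 − 24.7) × 8.80 / 3680 = 2099 m³.

V ≈ 2100 m³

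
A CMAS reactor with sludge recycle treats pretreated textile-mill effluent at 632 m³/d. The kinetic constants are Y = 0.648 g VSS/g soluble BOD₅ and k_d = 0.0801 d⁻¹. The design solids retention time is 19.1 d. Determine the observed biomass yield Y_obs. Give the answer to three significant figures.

Y_obs = Y / (1 + k_d θ_c) = 0.648 / (1 + 0.0801 × 19.1) = 0.648 / 2.530 = 0.2561.

Y_obs ≈ 0.256 g VSS/g soluble BOD₅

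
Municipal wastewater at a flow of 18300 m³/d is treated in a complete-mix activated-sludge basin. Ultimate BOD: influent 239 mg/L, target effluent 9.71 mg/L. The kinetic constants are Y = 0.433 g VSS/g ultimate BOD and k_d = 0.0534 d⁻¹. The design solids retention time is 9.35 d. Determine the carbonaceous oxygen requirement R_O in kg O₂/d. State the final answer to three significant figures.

R_O ≈ 2480 kg O₂/d

Observed yield with endogenous decay: Y_obs = Y / (1 + k_d·θ_c) = 0.433 / (1 + 0.0534 × 9.35) = 0.433 / 1.499 = 0.2888 g VSS/g ultimate BOD.
ΔS = 239 − 9.71 = 229.3 mg/L, so the substrate removal rate is 18300 × 229.3/1000 = 4196 kg ultimate BOD/d.
P_X = Y_obs·Q·(S₀ − S) = 0.2888 × 4196 = 1212 kg VSS/d.
R_O = Q·ΔS − 1.42 P_X = 4196 − 1721 = 2475 kg O₂/d.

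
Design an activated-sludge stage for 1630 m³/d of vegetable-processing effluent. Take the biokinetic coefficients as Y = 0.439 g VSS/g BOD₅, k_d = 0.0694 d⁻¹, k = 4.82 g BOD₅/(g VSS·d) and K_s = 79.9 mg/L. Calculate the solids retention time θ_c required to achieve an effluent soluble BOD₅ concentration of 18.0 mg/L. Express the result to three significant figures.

At the target effluent, Y k S/(K_s+S) = 0.439×4.82×18.0/97.90 = 0.3890 d⁻¹.
Then 1/θ_c = μ − k_d = 0.3890 − 0.0694 = 0.3196 d⁻¹, giving θ_c = 3.128 d.

θ_c ≈ 3.13 d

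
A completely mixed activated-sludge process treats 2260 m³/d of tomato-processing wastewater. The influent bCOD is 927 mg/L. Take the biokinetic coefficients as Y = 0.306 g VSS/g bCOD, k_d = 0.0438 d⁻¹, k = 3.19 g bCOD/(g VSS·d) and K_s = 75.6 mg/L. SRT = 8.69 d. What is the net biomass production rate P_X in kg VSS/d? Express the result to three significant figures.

Effluent substrate depends only on kinetics and SRT: S = K_s(1 + k_d θ_c) / [θ_c(Yk − k_d) − 1] = 75.6 × (1 + 0.0438 × 8.69) / [8.69 × (0.306 × 3.19 − 0.0438) − 1] = 104.4 / 7.102 = 14.70 mg/L.
Correct the yield for decay: Y_obs = Y/(1 + k_d θ_c) = 0.306 / (1 + 0.0438 × 8.69) = 0.306 / 1.381 = 0.2216.
Mass of bCOD removed per day: Q(S₀ − S) = 2260 × 912.3 g/m³ = 2062 kg/d.
Biomass produced: P_X = Y_obs·Q·ΔS = 0.2216 × 2062 ≈ 457.0 kg VSS/d.

P_X ≈ 457 kg VSS/d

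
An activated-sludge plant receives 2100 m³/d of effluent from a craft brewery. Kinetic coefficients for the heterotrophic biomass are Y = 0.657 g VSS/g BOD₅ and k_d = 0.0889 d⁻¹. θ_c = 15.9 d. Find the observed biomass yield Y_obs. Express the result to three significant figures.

Y_obs ≈ 0.272 g VSS/g BOD₅

Observed yield with endogenous decay: Y_obs = Y / (1 + k_d·θ_c) = 0.657 / (1 + 0.0889 × 15.9) = 0.657 / 2.414 = 0.2722 g VSS/g BOD₅.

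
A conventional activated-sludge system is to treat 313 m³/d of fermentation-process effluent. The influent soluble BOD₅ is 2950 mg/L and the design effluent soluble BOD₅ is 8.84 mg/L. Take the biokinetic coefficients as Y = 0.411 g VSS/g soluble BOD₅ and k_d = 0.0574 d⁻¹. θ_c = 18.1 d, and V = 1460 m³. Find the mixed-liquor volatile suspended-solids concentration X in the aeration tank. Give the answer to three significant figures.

X ≈ 2300 mg/L

From V·X·(1 + k_d·θ_c) = Y·Q·(S₀ − S)·θ_c: X = 0.411 × 313 × (2950 − 8.84) × 18.1 / [1460 × (1 + 0.0574 × 18.1)] = 2301 mg/L.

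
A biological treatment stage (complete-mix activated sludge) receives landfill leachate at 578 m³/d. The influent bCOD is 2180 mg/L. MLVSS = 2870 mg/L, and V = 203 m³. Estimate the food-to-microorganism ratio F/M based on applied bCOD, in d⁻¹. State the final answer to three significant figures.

F/M ≈ 2.16 d⁻¹

F/M = applied load / biomass = Q·S₀/(V·X) = 578 × 2180 / (203.0 × 2870) = 2.163 d⁻¹.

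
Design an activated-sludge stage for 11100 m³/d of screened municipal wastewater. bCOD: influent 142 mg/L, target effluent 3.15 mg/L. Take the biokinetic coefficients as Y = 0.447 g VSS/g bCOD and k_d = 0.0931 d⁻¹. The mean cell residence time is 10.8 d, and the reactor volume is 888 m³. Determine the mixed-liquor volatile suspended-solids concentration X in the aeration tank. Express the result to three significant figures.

X = Y·Q·ΔS·θ_c / [V·(1 + k_d θ_c)] = 0.447 × 11100 × (142 − 3.15) × 10.8 / [888 × (1 + 0.0931 × 10.8)] = 4178 mg/L.

X ≈ 4180 mg/L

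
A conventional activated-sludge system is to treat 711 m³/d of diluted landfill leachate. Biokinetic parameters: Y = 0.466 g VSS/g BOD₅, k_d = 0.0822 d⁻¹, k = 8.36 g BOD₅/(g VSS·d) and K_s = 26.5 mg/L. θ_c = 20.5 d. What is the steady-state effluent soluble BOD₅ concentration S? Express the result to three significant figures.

S ≈ 0.922 mg/L

From the Monod/SRT balance for a CMAS, S = K_s·(1+k_d θ_c)/[θ_c·(Y k − k_d) − 1] = 26.5 × (1 + 0.0822 × 20.5) / [20.5 × (0.466 × 8.36 − 0.0822) − 1] = 71.16 / 77.18 = 0.9220 mg/L.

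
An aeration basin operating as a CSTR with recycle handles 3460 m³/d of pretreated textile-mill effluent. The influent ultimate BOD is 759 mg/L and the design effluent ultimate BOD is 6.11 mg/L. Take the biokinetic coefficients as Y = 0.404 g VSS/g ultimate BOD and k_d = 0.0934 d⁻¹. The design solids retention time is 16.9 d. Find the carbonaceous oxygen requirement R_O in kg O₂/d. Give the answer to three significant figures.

R_O ≈ 2030 kg O₂/d

Observed yield with endogenous decay: Y_obs = Y / (1 + k_d·θ_c) = 0.404 / (1 + 0.0934 × 16.9) = 0.404 / 2.578 = 0.1567 g VSS/g ultimate BOD.
Q·(S₀ − S) = 3460 × (759 − 6.11) × 10⁻³ = 2605 kg/d removed.
Net sludge production P_X = 0.1567 × 2605 = 408.2 kg VSS/d.
Carbonaceous O₂ demand = substrate oxidised − cell-mass equivalent = 2605 − 1.42 × 408.2 = 2025 kg O₂/d.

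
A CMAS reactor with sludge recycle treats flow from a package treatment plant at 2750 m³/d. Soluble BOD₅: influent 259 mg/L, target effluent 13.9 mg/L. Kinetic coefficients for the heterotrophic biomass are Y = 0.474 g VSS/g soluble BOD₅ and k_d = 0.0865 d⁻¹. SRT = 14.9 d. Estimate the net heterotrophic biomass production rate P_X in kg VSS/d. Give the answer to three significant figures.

P_X ≈ 140 kg VSS/d

Y_obs = Y / (1 + k_d θ_c) = 0.474 / (1 + 0.0865 × 14.9) = 0.474 / 2.289 = 0.2071.
ΔS = 259 − 13.9 = 245.1 mg/L, so the substrate removal rate is 2750 × 245.1/1000 = 674.0 kg soluble BOD₅/d.
Biomass produced: P_X = Y_obs·Q·ΔS = 0.2071 × 674.0 ≈ 139.6 kg VSS/d.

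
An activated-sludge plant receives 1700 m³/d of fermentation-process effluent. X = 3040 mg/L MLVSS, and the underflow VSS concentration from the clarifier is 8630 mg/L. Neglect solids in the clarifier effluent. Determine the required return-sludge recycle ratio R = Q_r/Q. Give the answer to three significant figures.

R ≈ 0.544

Mass balance around the secondary clarifier (neglecting effluent solids): R = X / (X_r − X) = 3040 / (8630 − 3040) = 0.5438.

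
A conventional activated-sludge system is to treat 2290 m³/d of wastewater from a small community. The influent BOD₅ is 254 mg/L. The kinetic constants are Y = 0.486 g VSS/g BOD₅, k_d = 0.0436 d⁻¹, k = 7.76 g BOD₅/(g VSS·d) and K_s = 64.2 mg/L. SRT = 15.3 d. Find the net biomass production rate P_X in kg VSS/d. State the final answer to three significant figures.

For a completely mixed reactor with recycle the Lawrence–McCarty relation gives S = K_s·(1 + k_d·θ_c) / [θ_c·(Y·k − k_d) − 1] = 64.2 × (1 + 0.0436 × 15.3) / [15.3 × (0.486 × 7.76 − 0.0436) − 1] = 107.0 / 56.03 = 1.910 mg/L.
Y_obs = Y / (1 + k_d θ_c) = 0.486 / (1 + 0.0436 × 15.3) = 0.486 / 1.667 = 0.2915.
Q·(S₀ − S) = 2290 × (254 − 1.91) × 10⁻³ = 577.3 kg/d removed.
Biomass produced: P_X = Y_obs·Q·ΔS = 0.2915 × 577.3 ≈ 168.3 kg VSS/d.

P_X ≈ 168 kg VSS/d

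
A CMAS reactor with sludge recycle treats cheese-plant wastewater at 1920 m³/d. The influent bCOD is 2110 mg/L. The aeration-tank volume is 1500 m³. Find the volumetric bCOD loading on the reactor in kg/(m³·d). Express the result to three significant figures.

L_v ≈ 2.70 kg bCOD/(m³·d)

Applied bCOD load per unit volume = Q·S₀/V = (1920 × 2110/1000)/1500 = 2.701 kg bCOD·m⁻³·d⁻¹.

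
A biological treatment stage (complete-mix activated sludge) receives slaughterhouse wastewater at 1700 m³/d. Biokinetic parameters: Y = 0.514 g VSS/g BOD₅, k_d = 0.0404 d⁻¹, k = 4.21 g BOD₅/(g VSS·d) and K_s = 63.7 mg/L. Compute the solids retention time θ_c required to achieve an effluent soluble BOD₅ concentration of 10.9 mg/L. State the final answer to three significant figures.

From 1/θ_c = Y·k·S/(K_s + S) − k_d: Y·k·S/(K_s+S) = 0.514 × 4.21 × 10.9 / (63.7 + 10.9) = 0.3162 d⁻¹.
1/θ_c = 0.3162 − 0.0404 = 0.2758 d⁻¹, so θ_c = 3.626 d.

θ_c ≈ 3.63 d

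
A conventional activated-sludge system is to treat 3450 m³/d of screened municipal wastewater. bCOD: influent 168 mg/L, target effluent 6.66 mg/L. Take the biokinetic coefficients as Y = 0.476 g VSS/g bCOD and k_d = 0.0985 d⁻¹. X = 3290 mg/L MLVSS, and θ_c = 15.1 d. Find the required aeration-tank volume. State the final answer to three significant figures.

Steady-state biomass mass balance: V·X·(1 + k_d·θ_c) = Y·Q·(S₀ − S)·θ_c, so V = 0.476 × 3450 × (168 − 6.66) × 15.1 / [3290 × (1 + 0.0985 × 15.1)] = 4×10^6 / 8183 = 488.9 m³.

V ≈ 489 m³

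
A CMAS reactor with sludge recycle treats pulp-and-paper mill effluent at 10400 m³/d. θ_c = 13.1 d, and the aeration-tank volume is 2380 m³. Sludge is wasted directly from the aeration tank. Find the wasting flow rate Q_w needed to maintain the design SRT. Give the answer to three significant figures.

For wasting at MLVSS concentration, Q_w = V/θ_c = 2380/13.1 = 181.7 m³/d.

Q_w ≈ 182 m³/d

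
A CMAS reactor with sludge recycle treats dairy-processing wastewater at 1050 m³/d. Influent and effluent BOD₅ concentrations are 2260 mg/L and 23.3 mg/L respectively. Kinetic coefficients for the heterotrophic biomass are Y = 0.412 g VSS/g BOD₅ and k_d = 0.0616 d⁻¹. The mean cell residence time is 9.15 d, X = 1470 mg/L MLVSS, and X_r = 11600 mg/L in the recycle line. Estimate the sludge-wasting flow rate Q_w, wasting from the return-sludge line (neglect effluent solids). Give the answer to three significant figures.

Steady-state biomass mass balance: V·X·(1 + k_d·θ_c) = Y·Q·(S₀ − S)·θ_c, so V = 0.412 × 1050 × (2260 − 23.3) × 9.15 / [1470 × (1 + 0.0616 × 9.15)] = 8.85×10^6 / 2299 = 3852 m³.
Q_w = (V·X)/(θ_c X_r) = 3852 × 1470 / (9.15 × 11600) = 53.35 m³/d.

Q_w ≈ 53.3 m³/d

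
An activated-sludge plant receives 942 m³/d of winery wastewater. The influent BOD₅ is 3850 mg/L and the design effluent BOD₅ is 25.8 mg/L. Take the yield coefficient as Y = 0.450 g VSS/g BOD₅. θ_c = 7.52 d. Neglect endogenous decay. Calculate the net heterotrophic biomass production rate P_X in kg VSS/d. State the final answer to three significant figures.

Since k_d ≈ 0, Y_obs = Y = 0.450 g VSS/g BOD₅.
Q·(S₀ − S) = 942 × (3850 − 25.8) × 10⁻³ = 3602 kg/d removed.
Net biomass production P_X = Y_obs × Q·(S₀ − S) = 0.4500 × 3602 = 1621 kg VSS/d.

P_X ≈ 1620 kg VSS/d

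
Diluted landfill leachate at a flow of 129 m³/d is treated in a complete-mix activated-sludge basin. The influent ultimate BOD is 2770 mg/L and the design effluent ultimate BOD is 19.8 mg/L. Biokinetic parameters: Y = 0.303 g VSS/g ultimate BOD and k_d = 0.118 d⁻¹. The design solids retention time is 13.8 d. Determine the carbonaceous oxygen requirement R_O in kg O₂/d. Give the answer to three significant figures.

R_O ≈ 297 kg O₂/d

Y_obs = Y / (1 + k_d θ_c) = 0.303 / (1 + 0.118 × 13.8) = 0.303 / 2.628 = 0.1153.
Mass of ultimate BOD removed per day: Q(S₀ − S) = 129 × 2750 g/m³ = 354.8 kg/d.
Net sludge production P_X = 0.1153 × 354.8 = 40.90 kg VSS/d.
R_O = Q·(S₀ − S) − 1.42·P_X = 354.8 − 1.42 × 40.90 = 296.7 kg O₂/d.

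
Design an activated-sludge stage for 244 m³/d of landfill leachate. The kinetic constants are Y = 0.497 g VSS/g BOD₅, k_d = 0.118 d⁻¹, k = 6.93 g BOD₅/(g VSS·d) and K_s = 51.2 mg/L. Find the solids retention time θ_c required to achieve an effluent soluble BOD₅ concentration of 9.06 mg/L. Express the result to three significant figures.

θ_c ≈ 2.50 d

At the target effluent, Y k S/(K_s+S) = 0.497×6.93×9.06/60.26 = 0.5178 d⁻¹.
θ_c = 1/(μ − k_d) = 1/(0.5178 − 0.118) = 1/0.3998 = 2.501 d.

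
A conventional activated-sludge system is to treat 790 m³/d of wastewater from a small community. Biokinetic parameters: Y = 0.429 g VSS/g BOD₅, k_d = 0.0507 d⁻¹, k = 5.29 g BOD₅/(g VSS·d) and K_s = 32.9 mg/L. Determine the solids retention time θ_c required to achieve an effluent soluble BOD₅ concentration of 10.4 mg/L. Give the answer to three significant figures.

At the target effluent, Y k S/(K_s+S) = 0.429×5.29×10.4/43.30 = 0.5451 d⁻¹.
θ_c = 1/(μ − k_d) = 1/(0.5451 − 0.0507) = 1/0.4944 = 2.023 d.

θ_c ≈ 2.02 d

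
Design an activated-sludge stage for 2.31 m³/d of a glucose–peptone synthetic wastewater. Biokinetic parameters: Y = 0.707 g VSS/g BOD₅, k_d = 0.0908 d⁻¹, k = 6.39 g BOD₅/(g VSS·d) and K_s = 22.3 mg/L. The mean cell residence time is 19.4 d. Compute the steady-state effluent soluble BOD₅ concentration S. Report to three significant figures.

Effluent substrate depends only on kinetics and SRT: S = K_s(1 + k_d θ_c) / [θ_c(Yk − k_d) − 1] = 22.3 × (1 + 0.0908 × 19.4) / [19.4 × (0.707 × 6.39 − 0.0908) − 1] = 61.58 / 84.88 = 0.7255 mg/L.

S ≈ 0.725 mg/L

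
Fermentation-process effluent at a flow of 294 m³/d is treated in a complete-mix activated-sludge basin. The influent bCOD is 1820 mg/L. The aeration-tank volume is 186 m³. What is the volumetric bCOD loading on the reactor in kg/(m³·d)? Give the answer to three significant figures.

L_v = Q S₀ / V = 294 × 1820 × 10⁻³ / 186.0 = 2.877 kg/(m³·d).

L_v ≈ 2.88 kg bCOD/(m³·d)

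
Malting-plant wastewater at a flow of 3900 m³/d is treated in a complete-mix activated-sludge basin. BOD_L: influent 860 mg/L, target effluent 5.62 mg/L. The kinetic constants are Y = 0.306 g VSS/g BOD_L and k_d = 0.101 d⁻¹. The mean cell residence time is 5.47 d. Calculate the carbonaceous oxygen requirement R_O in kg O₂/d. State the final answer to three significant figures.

Observed yield with endogenous decay: Y_obs = Y / (1 + k_d·θ_c) = 0.306 / (1 + 0.101 × 5.47) = 0.306 / 1.552 = 0.1971 g VSS/g BOD_L.
Mass of BOD_L removed per day: Q(S₀ − S) = 3900 × 854.4 g/m³ = 3332 kg/d.
Net sludge production P_X = 0.1971 × 3332 = 656.8 kg VSS/d.
R_O = Q·ΔS − 1.42 P_X = 3332 − 932.6 = 2399 kg O₂/d.

R_O ≈ 2400 kg O₂/d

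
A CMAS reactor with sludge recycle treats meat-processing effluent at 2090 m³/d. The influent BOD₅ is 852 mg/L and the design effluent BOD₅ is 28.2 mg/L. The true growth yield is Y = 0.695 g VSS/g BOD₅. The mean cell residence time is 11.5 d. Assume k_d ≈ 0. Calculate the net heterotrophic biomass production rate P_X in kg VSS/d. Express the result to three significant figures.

With endogenous decay neglected, the observed yield equals the true yield: Y_obs = Y = 0.695 g VSS/g BOD₅.
Substrate removed = Q·(S₀ − S) = 2090 m³/d × (852 − 28.2) g/m³ = 1.72×10^6 g/d = 1722 kg/d.
So the net sludge growth is P_X = 0.6950 × 1722 = 1197 kg VSS/d.

P_X ≈ 1200 kg VSS/d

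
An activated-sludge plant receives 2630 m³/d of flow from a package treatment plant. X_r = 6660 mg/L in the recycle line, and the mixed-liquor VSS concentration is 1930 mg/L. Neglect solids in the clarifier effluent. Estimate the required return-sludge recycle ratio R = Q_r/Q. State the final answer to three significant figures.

Solids balance on the clarifier gives (1+R)X = R·X_r, so R = X/(X_r − X) = 1930 / (6660 − 1930) = 0.4080.

R ≈ 0.408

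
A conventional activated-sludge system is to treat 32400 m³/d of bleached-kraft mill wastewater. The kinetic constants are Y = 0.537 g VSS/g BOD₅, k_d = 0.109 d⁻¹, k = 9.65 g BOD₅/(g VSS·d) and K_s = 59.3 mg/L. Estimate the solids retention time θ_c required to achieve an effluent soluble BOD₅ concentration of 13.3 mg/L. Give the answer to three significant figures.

From 1/θ_c = Y·k·S/(K_s + S) − k_d: Y·k·S/(K_s+S) = 0.537 × 9.65 × 13.3 / (59.3 + 13.3) = 0.9493 d⁻¹.
θ_c = 1/(μ − k_d) = 1/(0.9493 − 0.109) = 1/0.8403 = 1.190 d.

θ_c ≈ 1.19 d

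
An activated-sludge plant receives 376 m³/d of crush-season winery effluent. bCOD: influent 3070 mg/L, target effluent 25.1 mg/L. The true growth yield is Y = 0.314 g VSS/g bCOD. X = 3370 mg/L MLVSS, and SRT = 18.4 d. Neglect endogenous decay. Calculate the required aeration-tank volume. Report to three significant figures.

V ≈ 1960 m³

Biomass mass balance (decay neglected): V·X = Y·Q·(S₀ − S)·θ_c, so V = 0.314 × 376 × (3070 − 25.1) × 18.4 / 3370 = 1963 m³.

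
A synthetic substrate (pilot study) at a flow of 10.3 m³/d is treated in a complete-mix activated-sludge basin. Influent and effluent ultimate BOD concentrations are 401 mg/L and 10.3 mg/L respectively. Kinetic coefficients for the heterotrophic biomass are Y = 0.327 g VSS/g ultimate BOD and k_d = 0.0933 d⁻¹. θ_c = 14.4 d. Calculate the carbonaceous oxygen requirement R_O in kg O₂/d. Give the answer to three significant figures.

Y_obs = Y / (1 + k_d θ_c) = 0.327 / (1 + 0.0933 × 14.4) = 0.327 / 2.344 = 0.1395.
ΔS = 401 − 10.3 = 390.7 mg/L, so the substrate removal rate is 10.3 × 390.7/1000 = 4.024 kg ultimate BOD/d.
Biomass synthesised: P_X = Y_obs × 4.024 = 0.5615 kg VSS/d.
Carbonaceous O₂ demand = substrate oxidised − cell-mass equivalent = 4.024 − 1.42 × 0.5615 = 3.227 kg O₂/d.

R_O ≈ 3.23 kg O₂/d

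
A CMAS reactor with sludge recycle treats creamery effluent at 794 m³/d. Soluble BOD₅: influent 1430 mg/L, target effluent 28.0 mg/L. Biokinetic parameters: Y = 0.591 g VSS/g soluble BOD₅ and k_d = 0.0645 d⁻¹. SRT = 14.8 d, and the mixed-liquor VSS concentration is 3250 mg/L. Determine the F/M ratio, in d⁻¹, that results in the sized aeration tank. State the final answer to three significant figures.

Steady-state biomass mass balance: V·X·(1 + k_d·θ_c) = Y·Q·(S₀ − S)·θ_c, so V = 0.591 × 794 × (1430 − 28.0) × 14.8 / [3250 × (1 + 0.0645 × 14.8)] = 9.74×10^6 / 6352 = 1533 m³.
F/M = Q·S₀ / (V·X) = 794 × 1430 / (1533 × 3250) = 0.2279 g soluble BOD₅·(g VSS·d)⁻¹.

F/M ≈ 0.228 d⁻¹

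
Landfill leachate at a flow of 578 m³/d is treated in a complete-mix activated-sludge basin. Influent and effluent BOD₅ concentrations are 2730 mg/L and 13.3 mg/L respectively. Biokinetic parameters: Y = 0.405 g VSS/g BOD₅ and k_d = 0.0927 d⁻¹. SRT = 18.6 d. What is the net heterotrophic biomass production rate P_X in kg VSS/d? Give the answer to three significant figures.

Y_obs = Y / (1 + k_d θ_c) = 0.405 / (1 + 0.0927 × 18.6) = 0.405 / 2.724 = 0.1487.
Mass of BOD₅ removed per day: Q(S₀ − S) = 578 × 2717 g/m³ = 1570 kg/d.
So the net sludge growth is P_X = 0.1487 × 1570 = 233.4 kg VSS/d.

P_X ≈ 233 kg VSS/d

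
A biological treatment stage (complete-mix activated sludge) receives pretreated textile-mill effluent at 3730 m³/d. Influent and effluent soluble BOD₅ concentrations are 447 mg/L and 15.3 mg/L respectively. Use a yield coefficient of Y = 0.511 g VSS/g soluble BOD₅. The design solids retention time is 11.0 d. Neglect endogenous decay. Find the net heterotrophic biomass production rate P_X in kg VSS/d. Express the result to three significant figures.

P_X ≈ 823 kg VSS/d

With endogenous decay neglected, the observed yield equals the true yield: Y_obs = Y = 0.511 g VSS/g soluble BOD₅.
ΔS = 447 − 15.3 = 431.7 mg/L, so the substrate removal rate is 3730 × 431.7/1000 = 1610 kg soluble BOD₅/d.
P_X = Y_obs · Q(S₀ − S) = 0.5110 × 1610 = 822.8 kg VSS/d.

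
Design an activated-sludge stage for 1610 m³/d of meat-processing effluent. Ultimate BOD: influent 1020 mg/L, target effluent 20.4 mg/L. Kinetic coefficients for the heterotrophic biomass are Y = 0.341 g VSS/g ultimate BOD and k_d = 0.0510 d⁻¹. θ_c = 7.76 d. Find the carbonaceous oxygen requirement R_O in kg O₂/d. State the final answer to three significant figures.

The observed yield is Y_obs = Y/(1 + k_d·θ_c) = 0.341 / (1 + 0.0510 × 7.76) = 0.341 / 1.396 = 0.2443 g VSS per g ultimate BOD removed.
Substrate removed = Q·(S₀ − S) = 1610 m³/d × (1020 − 20.4) g/m³ = 1.61×10^6 g/d = 1609 kg/d.
Biomass synthesised: P_X = Y_obs × 1609 = 393.2 kg VSS/d.
Carbonaceous O₂ demand = substrate oxidised − cell-mass equivalent = 1609 − 1.42 × 393.2 = 1051 kg O₂/d.

R_O ≈ 1050 kg O₂/d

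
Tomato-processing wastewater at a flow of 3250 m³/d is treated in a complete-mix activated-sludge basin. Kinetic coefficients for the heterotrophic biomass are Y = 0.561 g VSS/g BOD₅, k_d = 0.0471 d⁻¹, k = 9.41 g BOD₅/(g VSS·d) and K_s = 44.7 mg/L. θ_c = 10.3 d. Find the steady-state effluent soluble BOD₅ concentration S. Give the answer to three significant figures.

For a completely mixed reactor with recycle the Lawrence–McCarty relation gives S = K_s·(1 + k_d·θ_c) / [θ_c·(Y·k − k_d) − 1] = 44.7 × (1 + 0.0471 × 10.3) / [10.3 × (0.561 × 9.41 − 0.0471) − 1] = 66.39 / 52.89 = 1.255 mg/L.

S ≈ 1.26 mg/L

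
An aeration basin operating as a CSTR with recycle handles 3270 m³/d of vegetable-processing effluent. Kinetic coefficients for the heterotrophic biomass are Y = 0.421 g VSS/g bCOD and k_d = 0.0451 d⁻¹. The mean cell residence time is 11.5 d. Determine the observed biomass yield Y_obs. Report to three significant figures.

Correct the yield for decay: Y_obs = Y/(1 + k_d θ_c) = 0.421 / (1 + 0.0451 × 11.5) = 0.421 / 1.519 = 0.2772.

Y_obs ≈ 0.277 g VSS/g bCOD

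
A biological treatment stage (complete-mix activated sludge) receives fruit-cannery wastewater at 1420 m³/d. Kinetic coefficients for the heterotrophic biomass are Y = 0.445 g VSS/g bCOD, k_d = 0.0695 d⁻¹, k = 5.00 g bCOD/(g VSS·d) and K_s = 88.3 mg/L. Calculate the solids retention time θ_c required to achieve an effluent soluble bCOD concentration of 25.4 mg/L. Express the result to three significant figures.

θ_c ≈ 2.34 d

At the target effluent, Y k S/(K_s+S) = 0.445×5.00×25.4/113.7 = 0.4971 d⁻¹.
θ_c = 1/(μ − k_d) = 1/(0.4971 − 0.0695) = 1/0.4276 = 2.339 d.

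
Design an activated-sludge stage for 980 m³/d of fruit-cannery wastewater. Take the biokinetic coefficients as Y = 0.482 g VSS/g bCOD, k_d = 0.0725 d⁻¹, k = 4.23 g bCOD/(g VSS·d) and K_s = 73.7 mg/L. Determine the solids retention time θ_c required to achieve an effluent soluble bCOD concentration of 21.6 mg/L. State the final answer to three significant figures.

At the target effluent, Y k S/(K_s+S) = 0.482×4.23×21.6/95.30 = 0.4621 d⁻¹.
Then 1/θ_c = μ − k_d = 0.4621 − 0.0725 = 0.3896 d⁻¹, giving θ_c = 2.567 d.

θ_c ≈ 2.57 d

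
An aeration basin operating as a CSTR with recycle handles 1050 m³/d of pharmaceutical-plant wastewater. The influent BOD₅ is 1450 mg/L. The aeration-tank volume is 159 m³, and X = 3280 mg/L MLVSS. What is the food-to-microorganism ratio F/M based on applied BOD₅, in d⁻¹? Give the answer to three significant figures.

F/M ≈ 2.92 d⁻¹

F/M = applied load / biomass = Q·S₀/(V·X) = 1050 × 1450 / (159.0 × 3280) = 2.919 d⁻¹.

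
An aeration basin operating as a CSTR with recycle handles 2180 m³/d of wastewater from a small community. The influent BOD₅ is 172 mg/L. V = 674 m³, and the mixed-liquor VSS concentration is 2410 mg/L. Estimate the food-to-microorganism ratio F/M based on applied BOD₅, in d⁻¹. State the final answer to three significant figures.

F/M ≈ 0.231 d⁻¹

F/M = Q·S₀ / (V·X) = 2180 × 172 / (674.0 × 2410) = 0.2308 g BOD₅·(g VSS·d)⁻¹.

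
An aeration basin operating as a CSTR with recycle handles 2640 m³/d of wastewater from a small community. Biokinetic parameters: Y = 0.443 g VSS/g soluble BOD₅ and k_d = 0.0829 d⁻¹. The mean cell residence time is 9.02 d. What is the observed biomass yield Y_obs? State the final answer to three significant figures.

Observed yield with endogenous decay: Y_obs = Y / (1 + k_d·θ_c) = 0.443 / (1 + 0.0829 × 9.02) = 0.443 / 1.748 = 0.2535 g VSS/g soluble BOD₅.

Y_obs ≈ 0.253 g VSS/g soluble BOD₅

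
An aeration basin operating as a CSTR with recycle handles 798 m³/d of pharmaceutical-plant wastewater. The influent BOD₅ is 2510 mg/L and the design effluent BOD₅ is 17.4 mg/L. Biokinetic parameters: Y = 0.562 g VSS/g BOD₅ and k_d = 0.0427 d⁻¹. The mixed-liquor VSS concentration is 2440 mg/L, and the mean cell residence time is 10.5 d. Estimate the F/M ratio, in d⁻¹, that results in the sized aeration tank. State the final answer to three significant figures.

F/M ≈ 0.247 d⁻¹

Rearranging the biomass balance for a CMAS with decay, V = Y·Q·ΔS·θ_c / [X·(1+k_d θ_c)] = 0.562 × 798 × (2510 − 17.4) × 10.5 / [2440 × (1 + 0.0427 × 10.5)] = 1.17×10^7 / 3534 = 3321 m³.
Food-to-microorganism ratio F/M = Q S₀ / (V X) = 798 × 2510 / (3321 × 2440) = 0.2472 d⁻¹.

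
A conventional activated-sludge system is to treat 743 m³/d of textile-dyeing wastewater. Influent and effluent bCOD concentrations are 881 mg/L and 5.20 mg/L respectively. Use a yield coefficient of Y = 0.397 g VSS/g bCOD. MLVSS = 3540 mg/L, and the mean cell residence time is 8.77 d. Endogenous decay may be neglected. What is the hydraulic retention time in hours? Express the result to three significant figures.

τ ≈ 20.7 h

V·X = Y·Q·ΔS·θ_c gives V = 0.397 × 743 × (881 − 5.20) × 8.77 / 3540 = 640.0 m³.
HRT = V/Q = 640.0 m³ / 743 m³·d⁻¹ = 0.8614 d × 24 = 20.67 h.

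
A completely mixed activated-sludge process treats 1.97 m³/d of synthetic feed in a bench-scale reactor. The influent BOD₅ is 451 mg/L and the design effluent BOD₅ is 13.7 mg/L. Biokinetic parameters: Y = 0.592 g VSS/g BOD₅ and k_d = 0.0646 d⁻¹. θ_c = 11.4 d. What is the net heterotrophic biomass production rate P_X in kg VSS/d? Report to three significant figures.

P_X ≈ 0.294 kg VSS/d

Y_obs = Y / (1 + k_d θ_c) = 0.592 / (1 + 0.0646 × 11.4) = 0.592 / 1.736 = 0.3409.
ΔS = 451 − 13.7 = 437.3 mg/L, so the substrate removal rate is 1.97 × 437.3/1000 = 0.8615 kg BOD₅/d.
P_X = Y_obs · Q(S₀ − S) = 0.3409 × 0.8615 = 0.2937 kg VSS/d.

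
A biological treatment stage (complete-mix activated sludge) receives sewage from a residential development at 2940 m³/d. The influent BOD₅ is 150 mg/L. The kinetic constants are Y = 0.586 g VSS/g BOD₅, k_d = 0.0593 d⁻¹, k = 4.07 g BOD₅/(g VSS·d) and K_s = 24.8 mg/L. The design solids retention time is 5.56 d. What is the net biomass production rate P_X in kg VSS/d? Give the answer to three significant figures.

Effluent substrate depends only on kinetics and SRT: S = K_s(1 + k_d θ_c) / [θ_c(Yk − k_d) − 1] = 24.8 × (1 + 0.0593 × 5.56) / [5.56 × (0.586 × 4.07 − 0.0593) − 1] = 32.98 / 11.93 = 2.764 mg/L.
The observed yield is Y_obs = Y/(1 + k_d·θ_c) = 0.586 / (1 + 0.0593 × 5.56) = 0.586 / 1.330 = 0.4407 g VSS per g BOD₅ removed.
Mass of BOD₅ removed per day: Q(S₀ − S) = 2940 × 147.2 g/m³ = 432.9 kg/d.
Biomass produced: P_X = Y_obs·Q·ΔS = 0.4407 × 432.9 ≈ 190.8 kg VSS/d.

P_X ≈ 191 kg VSS/d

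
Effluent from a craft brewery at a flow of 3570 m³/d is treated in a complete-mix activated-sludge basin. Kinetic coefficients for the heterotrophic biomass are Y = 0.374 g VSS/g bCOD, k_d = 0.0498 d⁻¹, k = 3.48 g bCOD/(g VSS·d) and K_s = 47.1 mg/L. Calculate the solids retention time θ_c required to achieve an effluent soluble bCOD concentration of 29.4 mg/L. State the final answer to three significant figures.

θ_c ≈ 2.22 d

Specific growth rate at S = 29.4 mg/L: μ = YkS/(K_s+S) = 0.374·3.48·29.4/(47.1+29.4) = 0.5002 d⁻¹.
θ_c = 1/(μ − k_d) = 1/(0.5002 − 0.0498) = 1/0.4504 = 2.220 d.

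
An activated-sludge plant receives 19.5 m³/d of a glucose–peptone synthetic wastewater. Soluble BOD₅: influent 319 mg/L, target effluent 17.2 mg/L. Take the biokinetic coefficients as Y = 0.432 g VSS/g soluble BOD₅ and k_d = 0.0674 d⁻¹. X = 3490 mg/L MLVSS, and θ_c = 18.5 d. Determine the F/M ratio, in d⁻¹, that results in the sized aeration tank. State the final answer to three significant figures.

Steady-state biomass mass balance: V·X·(1 + k_d·θ_c) = Y·Q·(S₀ − S)·θ_c, so V = 0.432 × 19.5 × (319 − 17.2) × 18.5 / [3490 × (1 + 0.0674 × 18.5)] = 4.7×10^4 / 7842 = 5.998 m³.
Food-to-microorganism ratio F/M = Q S₀ / (V X) = 19.5 × 319 / (5.998 × 3490) = 0.2972 d⁻¹.

F/M ≈ 0.297 d⁻¹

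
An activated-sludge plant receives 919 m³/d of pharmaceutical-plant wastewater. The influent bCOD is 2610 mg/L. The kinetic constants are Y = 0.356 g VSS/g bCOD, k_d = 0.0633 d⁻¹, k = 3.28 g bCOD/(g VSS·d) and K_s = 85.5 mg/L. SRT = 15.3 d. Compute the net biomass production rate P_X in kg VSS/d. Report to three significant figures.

From the Monod/SRT balance for a CMAS, S = K_s·(1+k_d θ_c)/[θ_c·(Y k − k_d) − 1] = 85.5 × (1 + 0.0633 × 15.3) / [15.3 × (0.356 × 3.28 − 0.0633) − 1] = 168.3 / 15.90 = 10.59 mg/L.
Observed yield with endogenous decay: Y_obs = Y / (1 + k_d·θ_c) = 0.356 / (1 + 0.0633 × 15.3) = 0.356 / 1.968 = 0.1808 g VSS/g bCOD.
ΔS = 2610 − 10.6 = 2599 mg/L, so the substrate removal rate is 919 × 2599/1000 = 2389 kg bCOD/d.
Net biomass production P_X = Y_obs × Q·(S₀ − S) = 0.1808 × 2389 = 432.0 kg VSS/d.

P_X ≈ 432 kg VSS/d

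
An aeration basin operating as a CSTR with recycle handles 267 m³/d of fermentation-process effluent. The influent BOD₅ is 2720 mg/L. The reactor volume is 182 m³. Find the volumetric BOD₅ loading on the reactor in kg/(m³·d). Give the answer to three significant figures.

Volumetric loading L_v = Q·S₀ / V = 267 × 2720 g/m³ / 182.0 m³ = 3990 g/(m³·d) = 3.990 kg BOD₅/(m³·d).

L_v ≈ 3.99 kg BOD₅/(m³·d)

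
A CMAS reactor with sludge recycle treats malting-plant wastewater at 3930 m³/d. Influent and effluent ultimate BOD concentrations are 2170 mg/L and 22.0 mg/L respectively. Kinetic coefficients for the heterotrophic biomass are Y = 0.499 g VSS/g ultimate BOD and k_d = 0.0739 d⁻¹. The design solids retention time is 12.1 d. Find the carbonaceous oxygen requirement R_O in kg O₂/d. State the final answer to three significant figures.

The observed yield is Y_obs = Y/(1 + k_d·θ_c) = 0.499 / (1 + 0.0739 × 12.1) = 0.499 / 1.894 = 0.2634 g VSS per g ultimate BOD removed.
ΔS = 2170 − 22.0 = 2148 mg/L, so the substrate removal rate is 3930 × 2148/1000 = 8442 kg ultimate BOD/d.
Biomass synthesised: P_X = Y_obs × 8442 = 2224 kg VSS/d.
Carbonaceous O₂ demand = substrate oxidised − cell-mass equivalent = 8442 − 1.42 × 2224 = 5284 kg O₂/d.

R_O ≈ 5280 kg O₂/d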